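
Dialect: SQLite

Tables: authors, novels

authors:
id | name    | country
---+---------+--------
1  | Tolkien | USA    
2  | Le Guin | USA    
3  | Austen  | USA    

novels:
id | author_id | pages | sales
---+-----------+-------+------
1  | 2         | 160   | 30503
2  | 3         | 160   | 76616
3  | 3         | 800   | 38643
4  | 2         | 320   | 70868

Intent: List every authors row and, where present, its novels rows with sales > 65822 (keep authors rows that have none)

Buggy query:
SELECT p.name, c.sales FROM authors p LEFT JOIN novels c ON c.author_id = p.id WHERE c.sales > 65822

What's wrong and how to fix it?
Bug: Filtering c.sales in WHERE discards the NULL rows produced by LEFT JOIN, turning it into an inner join

Fix: Put 'c.sales > 65822' in the JOIN's ON clause instead of WHERE

Corrected query:
SELECT p.name, c.sales FROM authors p LEFT JOIN novels c ON c.author_id = p.id AND c.sales > 65822

Result:
name    | sales
--------+------
Tolkien | NULL 
Le Guin | 70868
Austen  | 76616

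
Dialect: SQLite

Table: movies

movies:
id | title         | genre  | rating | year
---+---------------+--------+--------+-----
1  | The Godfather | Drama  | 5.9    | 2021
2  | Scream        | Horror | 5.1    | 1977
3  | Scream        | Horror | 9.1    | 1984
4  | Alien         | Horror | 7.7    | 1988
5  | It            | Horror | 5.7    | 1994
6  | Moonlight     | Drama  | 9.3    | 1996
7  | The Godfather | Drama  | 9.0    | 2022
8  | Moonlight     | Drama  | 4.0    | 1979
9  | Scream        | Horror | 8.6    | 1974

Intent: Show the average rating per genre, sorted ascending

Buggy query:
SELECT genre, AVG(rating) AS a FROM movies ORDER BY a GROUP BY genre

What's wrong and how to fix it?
Bug: GROUP BY must precede ORDER BY

Fix: Reorder: SELECT … FROM … GROUP BY … ORDER BY …

Corrected query:
SELECT genre, AVG(rating) AS a FROM movies GROUP BY genre ORDER BY a

Result:
genre  | a   
-------+-----
Drama  | 7.05
Horror | 7.24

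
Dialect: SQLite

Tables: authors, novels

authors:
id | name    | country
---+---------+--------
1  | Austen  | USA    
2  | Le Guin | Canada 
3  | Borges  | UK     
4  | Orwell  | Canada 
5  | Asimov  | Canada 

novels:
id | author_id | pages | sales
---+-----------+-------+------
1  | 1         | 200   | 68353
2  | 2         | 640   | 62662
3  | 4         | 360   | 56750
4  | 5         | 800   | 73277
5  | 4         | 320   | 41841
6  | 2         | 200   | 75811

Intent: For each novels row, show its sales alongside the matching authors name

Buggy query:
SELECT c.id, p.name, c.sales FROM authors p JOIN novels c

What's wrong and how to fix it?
Bug: JOIN with no ON clause produces a cartesian product; every novels row pairs with every authors row

Fix: Specify the join condition linking the foreign key to the parent id

Corrected query:
SELECT c.id, p.name, c.sales FROM authors p JOIN novels c ON c.author_id = p.id

Result:
id | name    | sales
---+---------+------
1  | Austen  | 68353
2  | Le Guin | 62662
3  | Orwell  | 56750
4  | Asimov  | 73277
5  | Orwell  | 41841
6  | Le Guin | 75811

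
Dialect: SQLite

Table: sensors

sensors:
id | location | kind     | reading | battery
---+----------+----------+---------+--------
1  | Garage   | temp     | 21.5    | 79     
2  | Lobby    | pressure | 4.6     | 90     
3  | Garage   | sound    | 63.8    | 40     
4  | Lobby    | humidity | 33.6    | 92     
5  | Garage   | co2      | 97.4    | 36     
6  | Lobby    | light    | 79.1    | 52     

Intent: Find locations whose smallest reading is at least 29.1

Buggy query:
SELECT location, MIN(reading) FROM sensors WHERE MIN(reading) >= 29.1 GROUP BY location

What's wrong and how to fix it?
Bug: MIN() in WHERE is a misuse of aggregate

Fix: Use HAVING for the per-group MIN condition

Corrected query:
SELECT location, MIN(reading) FROM sensors GROUP BY location HAVING MIN(reading) >= 29.1

Result:
(no rows)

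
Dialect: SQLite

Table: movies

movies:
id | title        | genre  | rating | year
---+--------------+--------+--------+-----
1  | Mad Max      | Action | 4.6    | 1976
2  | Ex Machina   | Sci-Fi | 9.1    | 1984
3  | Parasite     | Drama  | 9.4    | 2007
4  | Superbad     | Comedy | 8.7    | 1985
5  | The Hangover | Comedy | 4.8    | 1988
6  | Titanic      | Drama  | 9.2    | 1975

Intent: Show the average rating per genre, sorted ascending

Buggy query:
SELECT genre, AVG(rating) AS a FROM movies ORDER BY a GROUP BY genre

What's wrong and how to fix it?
Bug: GROUP BY must precede ORDER BY

Fix: Reorder: SELECT … FROM … GROUP BY … ORDER BY …

Corrected query:
SELECT genre, AVG(rating) AS a FROM movies GROUP BY genre ORDER BY a

Result:
genre  | a   
-------+-----
Action | 4.6 
Comedy | 6.75
Sci-Fi | 9.1 
Drama  | 9.3 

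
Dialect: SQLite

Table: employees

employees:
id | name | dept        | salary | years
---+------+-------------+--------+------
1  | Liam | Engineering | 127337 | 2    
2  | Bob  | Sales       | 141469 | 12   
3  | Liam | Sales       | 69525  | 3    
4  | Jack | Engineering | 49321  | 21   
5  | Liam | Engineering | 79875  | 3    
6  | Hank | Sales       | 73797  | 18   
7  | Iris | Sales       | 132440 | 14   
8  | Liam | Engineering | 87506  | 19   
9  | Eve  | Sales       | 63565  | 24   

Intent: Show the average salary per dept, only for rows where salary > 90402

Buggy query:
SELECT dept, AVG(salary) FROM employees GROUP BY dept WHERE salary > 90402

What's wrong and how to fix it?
Bug: Row-level WHERE must come before GROUP BY in the clause order

Fix: Place WHERE between FROM and GROUP BY

Corrected query:
SELECT dept, AVG(salary) FROM employees WHERE salary > 90402 GROUP BY dept

Result:
dept        | AVG(salary)
------------+------------
Engineering | 127337     
Sales       | 136954.5   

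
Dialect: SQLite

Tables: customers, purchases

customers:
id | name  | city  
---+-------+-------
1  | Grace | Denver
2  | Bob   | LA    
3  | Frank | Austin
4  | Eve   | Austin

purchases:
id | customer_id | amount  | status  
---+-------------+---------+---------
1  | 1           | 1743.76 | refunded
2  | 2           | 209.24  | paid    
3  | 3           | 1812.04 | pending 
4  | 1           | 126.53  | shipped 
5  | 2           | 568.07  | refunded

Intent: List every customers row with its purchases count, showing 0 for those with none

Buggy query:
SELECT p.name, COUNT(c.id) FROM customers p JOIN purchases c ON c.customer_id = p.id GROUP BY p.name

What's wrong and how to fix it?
Bug: INNER JOIN drops customers rows that have no matching purchases rows

Fix: Switch to LEFT JOIN to retain unmatched parent rows

Corrected query:
SELECT p.name, COUNT(c.id) FROM customers p LEFT JOIN purchases c ON c.customer_id = p.id GROUP BY p.name

Result:
name  | COUNT(c.id)
------+------------
Bob   | 2          
Eve   | 0          
Frank | 1          
Grace | 2          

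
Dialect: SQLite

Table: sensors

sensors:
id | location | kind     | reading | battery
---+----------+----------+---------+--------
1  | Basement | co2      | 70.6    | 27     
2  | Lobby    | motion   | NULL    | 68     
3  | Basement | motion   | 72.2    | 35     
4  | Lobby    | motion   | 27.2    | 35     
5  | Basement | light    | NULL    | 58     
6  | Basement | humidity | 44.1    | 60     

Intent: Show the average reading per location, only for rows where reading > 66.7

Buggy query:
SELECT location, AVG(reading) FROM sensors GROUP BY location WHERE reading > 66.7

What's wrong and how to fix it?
Bug: Row-level WHERE must come before GROUP BY in the clause order

Fix: Move the WHERE clause before GROUP BY

Corrected query:
SELECT location, AVG(reading) FROM sensors WHERE reading > 66.7 GROUP BY location

Result:
location | AVG(reading)
---------+-------------
Basement | 71.4        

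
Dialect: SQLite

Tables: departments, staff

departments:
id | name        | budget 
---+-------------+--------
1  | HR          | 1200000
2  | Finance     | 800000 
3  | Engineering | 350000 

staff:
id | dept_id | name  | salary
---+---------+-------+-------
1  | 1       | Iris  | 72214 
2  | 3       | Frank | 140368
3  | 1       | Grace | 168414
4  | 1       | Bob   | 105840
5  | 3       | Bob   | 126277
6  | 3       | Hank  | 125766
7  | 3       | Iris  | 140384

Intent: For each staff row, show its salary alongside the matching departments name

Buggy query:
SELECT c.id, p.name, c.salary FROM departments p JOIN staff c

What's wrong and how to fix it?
Bug: JOIN with no ON clause produces a cartesian product; every staff row pairs with every departments row

Fix: Specify the join condition linking the foreign key to the parent id

Corrected query:
SELECT c.id, p.name, c.salary FROM departments p JOIN staff c ON c.dept_id = p.id

Result:
id | name        | salary
---+-------------+-------
1  | HR          | 72214 
2  | Engineering | 140368
3  | HR          | 168414
4  | HR          | 105840
5  | Engineering | 126277
6  | Engineering | 125766
7  | Engineering | 140384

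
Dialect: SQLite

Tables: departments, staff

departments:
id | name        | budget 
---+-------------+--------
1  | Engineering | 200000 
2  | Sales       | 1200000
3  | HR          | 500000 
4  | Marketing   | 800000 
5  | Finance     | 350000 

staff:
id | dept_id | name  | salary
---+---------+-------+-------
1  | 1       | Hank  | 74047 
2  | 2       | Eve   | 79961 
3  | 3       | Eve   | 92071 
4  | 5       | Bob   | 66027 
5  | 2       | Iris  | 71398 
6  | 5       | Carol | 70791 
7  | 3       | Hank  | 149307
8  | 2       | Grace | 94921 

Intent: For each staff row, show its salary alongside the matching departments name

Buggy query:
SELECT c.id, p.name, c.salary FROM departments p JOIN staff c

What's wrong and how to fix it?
Bug: Missing join condition: each staff row is matched to all departments rows instead of just its own

Fix: Specify the join condition linking the foreign key to the parent id

Corrected query:
SELECT c.id, p.name, c.salary FROM departments p JOIN staff c ON c.dept_id = p.id

Result:
id | name        | salary
---+-------------+-------
1  | Engineering | 74047 
2  | Sales       | 79961 
3  | HR          | 92071 
4  | Finance     | 66027 
5  | Sales       | 71398 
6  | Finance     | 70791 
7  | HR          | 149307
8  | Sales       | 94921 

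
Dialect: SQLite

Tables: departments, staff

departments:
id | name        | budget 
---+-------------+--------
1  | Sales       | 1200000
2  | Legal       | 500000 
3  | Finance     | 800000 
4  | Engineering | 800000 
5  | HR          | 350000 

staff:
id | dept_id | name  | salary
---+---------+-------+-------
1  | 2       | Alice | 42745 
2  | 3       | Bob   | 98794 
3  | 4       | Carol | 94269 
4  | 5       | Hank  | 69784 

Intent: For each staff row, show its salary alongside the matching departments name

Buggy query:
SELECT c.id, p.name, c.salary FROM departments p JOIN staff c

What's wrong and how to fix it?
Bug: Missing join condition: each staff row is matched to all departments rows instead of just its own

Fix: Add ON c.dept_id = p.id to the JOIN

Corrected query:
SELECT c.id, p.name, c.salary FROM departments p JOIN staff c ON c.dept_id = p.id

Result:
id | name        | salary
---+-------------+-------
1  | Legal       | 42745 
2  | Finance     | 98794 
3  | Engineering | 94269 
4  | HR          | 69784 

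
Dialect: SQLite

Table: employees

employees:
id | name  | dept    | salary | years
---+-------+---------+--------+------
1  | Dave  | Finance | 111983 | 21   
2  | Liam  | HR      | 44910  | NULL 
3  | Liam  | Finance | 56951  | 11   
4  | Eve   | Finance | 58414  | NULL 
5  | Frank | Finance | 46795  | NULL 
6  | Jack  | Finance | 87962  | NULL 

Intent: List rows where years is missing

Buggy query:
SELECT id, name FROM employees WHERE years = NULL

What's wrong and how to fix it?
Bug: Comparing to NULL with '=' never matches; NULL = NULL is unknown, not true

Fix: Replace '= NULL' with 'IS NULL'

Corrected query:
SELECT id, name FROM employees WHERE years IS NULL

Result:
id | name 
---+------
2  | Liam 
4  | Eve  
5  | Frank
6  | Jack 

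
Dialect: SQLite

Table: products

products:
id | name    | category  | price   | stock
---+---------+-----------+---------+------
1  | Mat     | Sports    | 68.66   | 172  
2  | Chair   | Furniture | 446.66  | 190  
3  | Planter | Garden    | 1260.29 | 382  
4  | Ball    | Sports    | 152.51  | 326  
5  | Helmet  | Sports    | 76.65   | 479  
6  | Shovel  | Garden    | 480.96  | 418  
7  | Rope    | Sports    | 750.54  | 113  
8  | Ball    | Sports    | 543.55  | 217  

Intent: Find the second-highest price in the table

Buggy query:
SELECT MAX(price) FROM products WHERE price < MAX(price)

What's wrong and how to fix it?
Bug: The inner MAX is an aggregate inside WHERE, which is not allowed

Fix: Compute the overall MAX in a subquery, then take MAX of rows below it

Corrected query:
SELECT MAX(price) FROM products WHERE price < (SELECT MAX(price) FROM products)

Result:
MAX(price)
----------
750.54    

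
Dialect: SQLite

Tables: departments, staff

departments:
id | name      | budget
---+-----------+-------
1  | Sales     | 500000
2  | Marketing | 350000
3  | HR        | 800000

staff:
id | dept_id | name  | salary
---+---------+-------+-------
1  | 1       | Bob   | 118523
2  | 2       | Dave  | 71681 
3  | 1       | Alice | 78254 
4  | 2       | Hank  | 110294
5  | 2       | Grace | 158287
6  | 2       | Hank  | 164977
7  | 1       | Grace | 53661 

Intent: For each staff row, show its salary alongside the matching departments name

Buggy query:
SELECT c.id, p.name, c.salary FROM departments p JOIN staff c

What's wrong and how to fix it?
Bug: JOIN with no ON clause produces a cartesian product; every staff row pairs with every departments row

Fix: Specify the join condition linking the foreign key to the parent id

Corrected query:
SELECT c.id, p.name, c.salary FROM departments p JOIN staff c ON c.dept_id = p.id

Result:
id | name      | salary
---+-----------+-------
1  | Sales     | 118523
2  | Marketing | 71681 
3  | Sales     | 78254 
4  | Marketing | 110294
5  | Marketing | 158287
6  | Marketing | 164977
7  | Sales     | 53661 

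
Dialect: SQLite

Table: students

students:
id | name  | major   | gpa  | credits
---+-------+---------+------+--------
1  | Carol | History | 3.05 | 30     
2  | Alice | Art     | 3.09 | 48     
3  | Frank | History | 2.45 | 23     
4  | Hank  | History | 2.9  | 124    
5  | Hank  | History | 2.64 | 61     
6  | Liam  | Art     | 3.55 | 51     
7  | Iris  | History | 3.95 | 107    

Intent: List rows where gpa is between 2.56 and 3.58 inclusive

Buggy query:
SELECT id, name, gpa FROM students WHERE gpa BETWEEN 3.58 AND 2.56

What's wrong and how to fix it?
Bug: The bounds are reversed; BETWEEN a AND b requires a <= b to match anything

Fix: Swap the bounds so the smaller value comes first

Corrected query:
SELECT id, name, gpa FROM students WHERE gpa BETWEEN 2.56 AND 3.58

Result:
id | name  | gpa 
---+-------+-----
1  | Carol | 3.05
2  | Alice | 3.09
4  | Hank  | 2.9 
5  | Hank  | 2.64
6  | Liam  | 3.55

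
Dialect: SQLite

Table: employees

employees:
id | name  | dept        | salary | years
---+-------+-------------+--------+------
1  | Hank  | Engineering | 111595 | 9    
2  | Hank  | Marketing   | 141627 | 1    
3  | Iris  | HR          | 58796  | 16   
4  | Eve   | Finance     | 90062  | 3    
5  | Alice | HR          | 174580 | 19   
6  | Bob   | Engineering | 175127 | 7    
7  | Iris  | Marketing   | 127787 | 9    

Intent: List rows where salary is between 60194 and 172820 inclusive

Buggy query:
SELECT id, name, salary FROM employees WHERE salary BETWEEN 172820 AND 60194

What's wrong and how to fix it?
Bug: BETWEEN expects the lower bound first; with 172820 AND 60194 the range is empty

Fix: Write BETWEEN 60194 AND 172820

Corrected query:
SELECT id, name, salary FROM employees WHERE salary BETWEEN 60194 AND 172820

Result:
id | name | salary
---+------+-------
1  | Hank | 111595
2  | Hank | 141627
4  | Eve  | 90062 
7  | Iris | 127787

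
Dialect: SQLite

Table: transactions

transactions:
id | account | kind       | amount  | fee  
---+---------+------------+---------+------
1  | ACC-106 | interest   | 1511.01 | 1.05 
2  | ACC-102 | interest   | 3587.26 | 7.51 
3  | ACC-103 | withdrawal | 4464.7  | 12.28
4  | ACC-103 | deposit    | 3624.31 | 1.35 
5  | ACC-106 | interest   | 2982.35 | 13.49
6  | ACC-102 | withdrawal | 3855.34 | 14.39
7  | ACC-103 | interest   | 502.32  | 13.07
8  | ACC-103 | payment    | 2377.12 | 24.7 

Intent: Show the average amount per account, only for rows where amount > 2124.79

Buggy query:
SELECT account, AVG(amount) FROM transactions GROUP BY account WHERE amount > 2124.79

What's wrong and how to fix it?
Bug: Row-level WHERE must come before GROUP BY in the clause order

Fix: Place WHERE between FROM and GROUP BY

Corrected query:
SELECT account, AVG(amount) FROM transactions WHERE amount > 2124.79 GROUP BY account

Result:
account | AVG(amount)
--------+------------
ACC-102 | 3721.3     
ACC-103 | 3488.71    
ACC-106 | 2982.35    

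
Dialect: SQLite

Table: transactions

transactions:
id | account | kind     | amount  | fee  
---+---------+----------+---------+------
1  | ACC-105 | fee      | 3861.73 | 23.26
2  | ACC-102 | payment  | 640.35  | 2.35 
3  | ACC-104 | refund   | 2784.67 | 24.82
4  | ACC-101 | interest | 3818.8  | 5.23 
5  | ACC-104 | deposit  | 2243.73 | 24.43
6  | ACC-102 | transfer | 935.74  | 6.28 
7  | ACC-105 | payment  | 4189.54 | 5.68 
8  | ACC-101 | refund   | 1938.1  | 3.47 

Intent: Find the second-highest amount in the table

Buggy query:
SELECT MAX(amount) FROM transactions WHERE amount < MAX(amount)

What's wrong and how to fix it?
Bug: MAX(amount) on the right of the comparison is an aggregate-in-WHERE error

Fix: Compute the overall MAX in a subquery, then take MAX of rows below it

Corrected query:
SELECT MAX(amount) FROM transactions WHERE amount < (SELECT MAX(amount) FROM transactions)

Result:
MAX(amount)
-----------
3861.73    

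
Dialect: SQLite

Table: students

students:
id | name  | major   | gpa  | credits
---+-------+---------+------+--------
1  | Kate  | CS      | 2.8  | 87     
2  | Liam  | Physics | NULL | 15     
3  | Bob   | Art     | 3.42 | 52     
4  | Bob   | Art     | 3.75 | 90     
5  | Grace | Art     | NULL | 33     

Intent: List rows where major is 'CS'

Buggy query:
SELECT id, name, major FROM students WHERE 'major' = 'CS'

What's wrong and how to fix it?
Bug: 'major' in single quotes is a string literal, not the column; the comparison is literal-vs-literal and never true

Fix: Reference the column as major without single quotes

Corrected query:
SELECT id, name, major FROM students WHERE major = 'CS'

Result:
id | name | major
---+------+------
1  | Kate | CS   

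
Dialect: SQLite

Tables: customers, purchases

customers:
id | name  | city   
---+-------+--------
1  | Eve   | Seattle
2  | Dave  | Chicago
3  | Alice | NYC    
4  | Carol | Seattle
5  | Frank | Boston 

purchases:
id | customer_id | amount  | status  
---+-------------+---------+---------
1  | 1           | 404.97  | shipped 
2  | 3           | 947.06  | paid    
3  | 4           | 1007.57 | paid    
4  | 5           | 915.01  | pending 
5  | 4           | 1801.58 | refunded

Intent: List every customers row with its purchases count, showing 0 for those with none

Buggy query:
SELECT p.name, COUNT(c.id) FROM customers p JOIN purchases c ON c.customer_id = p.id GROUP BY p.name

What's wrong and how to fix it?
Bug: An inner join excludes parents with zero children

Fix: Switch to LEFT JOIN to retain unmatched parent rows

Corrected query:
SELECT p.name, COUNT(c.id) FROM customers p LEFT JOIN purchases c ON c.customer_id = p.id GROUP BY p.name

Result:
name  | COUNT(c.id)
------+------------
Alice | 1          
Carol | 2          
Dave  | 0          
Eve   | 1          
Frank | 1          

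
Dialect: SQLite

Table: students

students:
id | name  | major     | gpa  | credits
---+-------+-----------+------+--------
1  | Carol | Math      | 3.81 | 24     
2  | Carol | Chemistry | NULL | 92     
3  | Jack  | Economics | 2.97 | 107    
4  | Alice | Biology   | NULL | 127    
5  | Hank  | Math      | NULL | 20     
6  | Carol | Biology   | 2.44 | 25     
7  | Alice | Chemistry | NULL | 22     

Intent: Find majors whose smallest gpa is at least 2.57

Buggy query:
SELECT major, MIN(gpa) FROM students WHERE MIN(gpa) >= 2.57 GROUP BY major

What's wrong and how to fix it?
Bug: Aggregates like MIN are computed per group after WHERE runs

Fix: Use HAVING for the per-group MIN condition

Corrected query:
SELECT major, MIN(gpa) FROM students GROUP BY major HAVING MIN(gpa) >= 2.57

Result:
major     | MIN(gpa)
----------+---------
Economics | 2.97    
Math      | 3.81    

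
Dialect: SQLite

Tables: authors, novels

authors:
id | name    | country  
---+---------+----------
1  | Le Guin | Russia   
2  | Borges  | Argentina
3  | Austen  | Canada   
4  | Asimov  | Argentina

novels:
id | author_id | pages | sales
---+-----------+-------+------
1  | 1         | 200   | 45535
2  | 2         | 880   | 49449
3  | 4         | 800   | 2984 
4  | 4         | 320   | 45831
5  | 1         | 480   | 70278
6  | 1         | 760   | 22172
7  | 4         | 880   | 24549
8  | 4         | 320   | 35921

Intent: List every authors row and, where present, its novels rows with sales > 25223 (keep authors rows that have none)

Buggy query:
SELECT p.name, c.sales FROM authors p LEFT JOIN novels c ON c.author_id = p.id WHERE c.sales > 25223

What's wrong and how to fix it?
Bug: A WHERE condition on the right-hand table after LEFT JOIN drops unmatched parents

Fix: Move the right-table condition into the ON clause so unmatched parents are kept

Corrected query:
SELECT p.name, c.sales FROM authors p LEFT JOIN novels c ON c.author_id = p.id AND c.sales > 25223

Result:
name    | sales
--------+------
Le Guin | 45535
Le Guin | 70278
Borges  | 49449
Austen  | NULL 
Asimov  | 35921
Asimov  | 45831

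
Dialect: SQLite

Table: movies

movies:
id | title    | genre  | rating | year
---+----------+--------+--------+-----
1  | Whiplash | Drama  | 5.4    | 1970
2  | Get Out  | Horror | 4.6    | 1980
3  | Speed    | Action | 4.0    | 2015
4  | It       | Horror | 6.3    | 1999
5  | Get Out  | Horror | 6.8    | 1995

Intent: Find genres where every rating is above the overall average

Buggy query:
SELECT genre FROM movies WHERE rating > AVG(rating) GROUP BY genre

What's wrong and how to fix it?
Bug: WHERE evaluates per row before aggregation, so AVG() is unavailable

Fix: Use a subquery for AVG and a HAVING MIN(...) filter so the condition holds for every row in the group

Corrected query:
SELECT genre FROM movies GROUP BY genre HAVING MIN(rating) > (SELECT AVG(rating) FROM movies)

Result:
(no rows)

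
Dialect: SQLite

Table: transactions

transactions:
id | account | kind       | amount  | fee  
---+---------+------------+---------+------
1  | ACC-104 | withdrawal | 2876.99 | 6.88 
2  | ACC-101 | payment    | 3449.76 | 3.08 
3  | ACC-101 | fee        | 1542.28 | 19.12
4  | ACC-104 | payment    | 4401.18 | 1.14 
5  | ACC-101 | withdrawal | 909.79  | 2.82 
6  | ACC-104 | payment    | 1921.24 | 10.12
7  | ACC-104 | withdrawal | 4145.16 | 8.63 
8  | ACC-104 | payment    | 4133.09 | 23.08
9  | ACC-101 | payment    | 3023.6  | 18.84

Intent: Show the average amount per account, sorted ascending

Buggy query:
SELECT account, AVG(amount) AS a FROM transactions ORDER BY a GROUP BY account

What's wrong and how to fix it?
Bug: ORDER BY appears before GROUP BY; SQL clause order requires GROUP BY first

Fix: Reorder: SELECT … FROM … GROUP BY … ORDER BY …

Corrected query:
SELECT account, AVG(amount) AS a FROM transactions GROUP BY account ORDER BY a

Result:
account | a        
--------+----------
ACC-101 | 2231.3575
ACC-104 | 3495.532 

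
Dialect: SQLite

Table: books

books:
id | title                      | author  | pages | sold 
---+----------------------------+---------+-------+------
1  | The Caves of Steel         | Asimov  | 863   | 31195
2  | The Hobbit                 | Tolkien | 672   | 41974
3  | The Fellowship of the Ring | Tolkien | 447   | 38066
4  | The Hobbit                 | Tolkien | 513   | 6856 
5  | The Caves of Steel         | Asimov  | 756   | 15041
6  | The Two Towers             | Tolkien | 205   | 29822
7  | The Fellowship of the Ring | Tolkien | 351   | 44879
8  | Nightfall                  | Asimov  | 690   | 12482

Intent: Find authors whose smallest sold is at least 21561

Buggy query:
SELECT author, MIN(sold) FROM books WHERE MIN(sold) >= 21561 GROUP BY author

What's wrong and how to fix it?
Bug: Aggregates like MIN are computed per group after WHERE runs

Fix: Replace WHERE with HAVING after the GROUP BY

Corrected query:
SELECT author, MIN(sold) FROM books GROUP BY author HAVING MIN(sold) >= 21561

Result:
(no rows)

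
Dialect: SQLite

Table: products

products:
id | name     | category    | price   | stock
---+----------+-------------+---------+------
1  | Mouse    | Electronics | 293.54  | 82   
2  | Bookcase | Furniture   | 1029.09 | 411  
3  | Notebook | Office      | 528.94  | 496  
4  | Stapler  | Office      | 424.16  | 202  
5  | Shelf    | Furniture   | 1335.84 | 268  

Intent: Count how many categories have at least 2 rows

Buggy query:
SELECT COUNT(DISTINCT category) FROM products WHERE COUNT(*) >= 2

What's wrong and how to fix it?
Bug: WHERE filters individual rows, not groups, so a group-level COUNT is invalid there

Fix: Use a subquery that GROUPs and filters with HAVING, then count its rows

Corrected query:
SELECT COUNT(*) FROM (SELECT category FROM products GROUP BY category HAVING COUNT(*) >= 2)

Result:
COUNT(*)
--------
2       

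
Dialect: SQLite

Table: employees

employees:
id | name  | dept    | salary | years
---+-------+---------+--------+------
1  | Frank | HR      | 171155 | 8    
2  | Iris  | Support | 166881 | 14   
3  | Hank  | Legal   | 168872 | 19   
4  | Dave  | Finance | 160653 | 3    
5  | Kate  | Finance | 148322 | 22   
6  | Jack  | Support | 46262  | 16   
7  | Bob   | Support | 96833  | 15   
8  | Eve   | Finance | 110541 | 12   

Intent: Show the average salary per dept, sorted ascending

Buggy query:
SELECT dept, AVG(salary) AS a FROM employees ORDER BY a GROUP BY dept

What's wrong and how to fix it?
Bug: ORDER BY appears before GROUP BY; SQL clause order requires GROUP BY first

Fix: Move ORDER BY to the end, after GROUP BY

Corrected query:
SELECT dept, AVG(salary) AS a FROM employees GROUP BY dept ORDER BY a

Result:
dept    | a            
--------+--------------
Support | 103325.333333
Finance | 139838.666667
Legal   | 168872       
HR      | 171155       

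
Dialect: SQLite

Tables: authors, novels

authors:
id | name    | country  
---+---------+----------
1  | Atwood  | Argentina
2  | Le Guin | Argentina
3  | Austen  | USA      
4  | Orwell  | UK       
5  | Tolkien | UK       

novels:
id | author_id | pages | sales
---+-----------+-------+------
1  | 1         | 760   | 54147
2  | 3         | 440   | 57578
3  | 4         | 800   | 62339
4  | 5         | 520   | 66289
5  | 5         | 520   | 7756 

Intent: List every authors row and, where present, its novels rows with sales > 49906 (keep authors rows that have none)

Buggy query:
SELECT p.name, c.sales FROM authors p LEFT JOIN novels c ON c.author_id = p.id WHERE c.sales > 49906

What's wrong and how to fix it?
Bug: Filtering c.sales in WHERE discards the NULL rows produced by LEFT JOIN, turning it into an inner join

Fix: Put 'c.sales > 49906' in the JOIN's ON clause instead of WHERE

Corrected query:
SELECT p.name, c.sales FROM authors p LEFT JOIN novels c ON c.author_id = p.id AND c.sales > 49906

Result:
name    | sales
--------+------
Atwood  | 54147
Le Guin | NULL 
Austen  | 57578
Orwell  | 62339
Tolkien | 66289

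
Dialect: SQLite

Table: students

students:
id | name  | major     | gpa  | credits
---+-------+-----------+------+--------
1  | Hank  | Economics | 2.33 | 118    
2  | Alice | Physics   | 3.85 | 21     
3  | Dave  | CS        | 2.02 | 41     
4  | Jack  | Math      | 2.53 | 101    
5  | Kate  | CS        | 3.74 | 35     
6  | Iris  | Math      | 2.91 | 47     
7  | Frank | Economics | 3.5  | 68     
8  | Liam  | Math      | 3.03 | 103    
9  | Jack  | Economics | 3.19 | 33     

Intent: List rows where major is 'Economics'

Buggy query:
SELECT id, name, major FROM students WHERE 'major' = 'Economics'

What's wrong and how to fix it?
Bug: 'major' in single quotes is a string literal, not the column; the comparison is literal-vs-literal and never true

Fix: Reference the column as major without single quotes

Corrected query:
SELECT id, name, major FROM students WHERE major = 'Economics'

Result:
id | name  | major    
---+-------+----------
1  | Hank  | Economics
7  | Frank | Economics
9  | Jack  | Economics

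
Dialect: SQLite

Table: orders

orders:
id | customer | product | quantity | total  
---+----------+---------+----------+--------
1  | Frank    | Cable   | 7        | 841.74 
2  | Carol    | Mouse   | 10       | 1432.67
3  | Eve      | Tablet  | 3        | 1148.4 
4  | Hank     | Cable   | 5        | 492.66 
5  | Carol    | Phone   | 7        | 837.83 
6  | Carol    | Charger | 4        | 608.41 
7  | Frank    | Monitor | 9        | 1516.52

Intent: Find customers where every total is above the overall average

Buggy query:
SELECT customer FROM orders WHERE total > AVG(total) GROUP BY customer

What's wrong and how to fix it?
Bug: WHERE evaluates per row before aggregation, so AVG() is unavailable

Fix: Compute the overall average in a scalar subquery and compare each group's MIN against it in HAVING

Corrected query:
SELECT customer FROM orders GROUP BY customer HAVING MIN(total) > (SELECT AVG(total) FROM orders)

Result:
customer
--------
Eve     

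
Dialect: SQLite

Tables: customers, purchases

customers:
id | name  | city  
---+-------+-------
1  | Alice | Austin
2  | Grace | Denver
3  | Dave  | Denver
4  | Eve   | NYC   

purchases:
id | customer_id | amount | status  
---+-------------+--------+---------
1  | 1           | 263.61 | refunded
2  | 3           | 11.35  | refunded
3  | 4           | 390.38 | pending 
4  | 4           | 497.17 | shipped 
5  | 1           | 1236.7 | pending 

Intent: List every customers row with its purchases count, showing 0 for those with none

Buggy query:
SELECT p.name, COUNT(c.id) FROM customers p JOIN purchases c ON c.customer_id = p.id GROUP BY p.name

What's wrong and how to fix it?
Bug: INNER JOIN drops customers rows that have no matching purchases rows

Fix: Use LEFT JOIN so parents without children still appear (COUNT(c.id) gives 0)

Corrected query:
SELECT p.name, COUNT(c.id) FROM customers p LEFT JOIN purchases c ON c.customer_id = p.id GROUP BY p.name

Result:
name  | COUNT(c.id)
------+------------
Alice | 2          
Dave  | 1          
Eve   | 2          
Grace | 0          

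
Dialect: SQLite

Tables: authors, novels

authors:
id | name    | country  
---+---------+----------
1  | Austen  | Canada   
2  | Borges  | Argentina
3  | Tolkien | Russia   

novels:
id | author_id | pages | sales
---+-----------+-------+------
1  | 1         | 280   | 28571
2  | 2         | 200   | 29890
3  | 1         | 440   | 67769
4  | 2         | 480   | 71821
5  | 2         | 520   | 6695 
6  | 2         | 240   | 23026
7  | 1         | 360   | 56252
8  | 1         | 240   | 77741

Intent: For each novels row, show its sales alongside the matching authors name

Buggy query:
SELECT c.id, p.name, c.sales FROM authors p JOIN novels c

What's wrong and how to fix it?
Bug: Missing join condition: each novels row is matched to all authors rows instead of just its own

Fix: Specify the join condition linking the foreign key to the parent id

Corrected query:
SELECT c.id, p.name, c.sales FROM authors p JOIN novels c ON c.author_id = p.id

Result:
id | name   | sales
---+--------+------
1  | Austen | 28571
2  | Borges | 29890
3  | Austen | 67769
4  | Borges | 71821
5  | Borges | 6695 
6  | Borges | 23026
7  | Austen | 56252
8  | Austen | 77741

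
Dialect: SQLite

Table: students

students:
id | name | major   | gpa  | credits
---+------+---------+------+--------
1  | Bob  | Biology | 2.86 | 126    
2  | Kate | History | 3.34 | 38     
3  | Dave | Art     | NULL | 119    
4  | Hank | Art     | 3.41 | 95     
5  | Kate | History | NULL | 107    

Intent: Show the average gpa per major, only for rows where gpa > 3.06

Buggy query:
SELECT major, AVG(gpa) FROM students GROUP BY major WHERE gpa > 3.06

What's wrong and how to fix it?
Bug: WHERE cannot follow GROUP BY

Fix: Move the WHERE clause before GROUP BY

Corrected query:
SELECT major, AVG(gpa) FROM students WHERE gpa > 3.06 GROUP BY major

Result:
major   | AVG(gpa)
--------+---------
Art     | 3.41    
History | 3.34    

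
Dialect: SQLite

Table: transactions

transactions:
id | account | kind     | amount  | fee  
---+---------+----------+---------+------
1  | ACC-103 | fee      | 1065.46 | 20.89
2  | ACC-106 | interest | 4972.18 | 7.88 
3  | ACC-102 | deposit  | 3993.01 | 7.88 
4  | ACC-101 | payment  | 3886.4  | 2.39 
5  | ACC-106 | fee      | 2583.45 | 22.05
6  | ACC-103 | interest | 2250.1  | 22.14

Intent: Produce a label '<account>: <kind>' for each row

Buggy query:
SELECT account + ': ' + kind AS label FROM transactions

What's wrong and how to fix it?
Bug: '+' is numeric addition; on text columns SQLite converts them to 0 instead of concatenating

Fix: Replace + with || to concatenate text

Corrected query:
SELECT account || ': ' || kind AS label FROM transactions

Result:
label            
-----------------
ACC-103: fee     
ACC-106: interest
ACC-102: deposit 
ACC-101: payment 
ACC-106: fee     
ACC-103: interest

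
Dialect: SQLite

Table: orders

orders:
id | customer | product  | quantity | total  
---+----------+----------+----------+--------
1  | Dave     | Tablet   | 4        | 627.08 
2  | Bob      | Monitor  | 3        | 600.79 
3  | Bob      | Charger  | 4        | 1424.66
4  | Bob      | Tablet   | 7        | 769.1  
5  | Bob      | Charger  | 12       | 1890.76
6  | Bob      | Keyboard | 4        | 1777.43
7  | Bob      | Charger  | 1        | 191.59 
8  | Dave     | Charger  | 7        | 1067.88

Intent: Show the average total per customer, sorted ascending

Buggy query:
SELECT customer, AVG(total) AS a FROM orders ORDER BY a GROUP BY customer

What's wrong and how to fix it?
Bug: GROUP BY must precede ORDER BY

Fix: Reorder: SELECT … FROM … GROUP BY … ORDER BY …

Corrected query:
SELECT customer, AVG(total) AS a FROM orders GROUP BY customer ORDER BY a

Result:
customer | a       
---------+---------
Dave     | 847.48  
Bob      | 1109.055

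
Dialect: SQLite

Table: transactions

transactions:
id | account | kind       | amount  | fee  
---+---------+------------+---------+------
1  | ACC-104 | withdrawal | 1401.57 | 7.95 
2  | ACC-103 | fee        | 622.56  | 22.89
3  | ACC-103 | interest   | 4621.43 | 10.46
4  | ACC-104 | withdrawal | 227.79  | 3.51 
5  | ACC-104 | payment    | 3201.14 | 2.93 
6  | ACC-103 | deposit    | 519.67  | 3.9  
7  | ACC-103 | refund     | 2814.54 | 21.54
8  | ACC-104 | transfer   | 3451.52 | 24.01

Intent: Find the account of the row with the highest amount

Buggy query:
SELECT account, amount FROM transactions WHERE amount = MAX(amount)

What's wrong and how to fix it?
Bug: WHERE is evaluated per row; an aggregate over the whole table isn't defined there

Fix: Use a subquery: WHERE amount = (SELECT MAX(amount) FROM transactions)

Corrected query:
SELECT account, amount FROM transactions WHERE amount = (SELECT MAX(amount) FROM transactions)

Result:
account | amount 
--------+--------
ACC-103 | 4621.43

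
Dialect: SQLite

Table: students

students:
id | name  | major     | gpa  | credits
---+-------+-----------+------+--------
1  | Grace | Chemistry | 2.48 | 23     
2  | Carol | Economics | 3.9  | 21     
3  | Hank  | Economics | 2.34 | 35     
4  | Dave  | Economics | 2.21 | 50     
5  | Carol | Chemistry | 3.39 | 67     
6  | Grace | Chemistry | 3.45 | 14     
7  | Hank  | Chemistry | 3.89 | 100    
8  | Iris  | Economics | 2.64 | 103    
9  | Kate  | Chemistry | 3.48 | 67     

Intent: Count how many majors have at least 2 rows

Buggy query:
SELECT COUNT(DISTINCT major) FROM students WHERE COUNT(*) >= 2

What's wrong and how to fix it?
Bug: COUNT(*) cannot appear in WHERE; the per-group count doesn't exist yet

Fix: Group first with HAVING COUNT(*) >= 2, then COUNT the resulting groups

Corrected query:
SELECT COUNT(*) FROM (SELECT major FROM students GROUP BY major HAVING COUNT(*) >= 2)

Result:
COUNT(*)
--------
2       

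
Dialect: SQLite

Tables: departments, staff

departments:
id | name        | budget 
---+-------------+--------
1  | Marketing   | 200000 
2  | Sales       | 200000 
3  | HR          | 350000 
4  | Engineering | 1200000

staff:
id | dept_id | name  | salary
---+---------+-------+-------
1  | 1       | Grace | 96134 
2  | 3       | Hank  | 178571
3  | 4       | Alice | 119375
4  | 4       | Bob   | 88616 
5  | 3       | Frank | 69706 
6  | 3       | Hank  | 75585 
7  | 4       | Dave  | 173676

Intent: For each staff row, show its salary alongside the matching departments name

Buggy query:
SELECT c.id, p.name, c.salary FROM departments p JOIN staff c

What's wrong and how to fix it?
Bug: Missing join condition: each staff row is matched to all departments rows instead of just its own

Fix: Specify the join condition linking the foreign key to the parent id

Corrected query:
SELECT c.id, p.name, c.salary FROM departments p JOIN staff c ON c.dept_id = p.id

Result:
id | name        | salary
---+-------------+-------
1  | Marketing   | 96134 
2  | HR          | 178571
3  | Engineering | 119375
4  | Engineering | 88616 
5  | HR          | 69706 
6  | HR          | 75585 
7  | Engineering | 173676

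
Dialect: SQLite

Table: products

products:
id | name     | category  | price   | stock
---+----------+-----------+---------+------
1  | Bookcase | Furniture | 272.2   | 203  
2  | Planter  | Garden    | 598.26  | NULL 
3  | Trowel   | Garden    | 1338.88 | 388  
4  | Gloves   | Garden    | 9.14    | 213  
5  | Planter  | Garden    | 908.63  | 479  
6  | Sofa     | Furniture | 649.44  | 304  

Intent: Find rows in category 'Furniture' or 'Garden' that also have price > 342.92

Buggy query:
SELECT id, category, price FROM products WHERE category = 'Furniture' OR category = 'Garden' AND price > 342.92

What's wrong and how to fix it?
Bug: AND binds tighter than OR, so this parses as category = 'Furniture' OR (category = 'Garden' AND price > 342.92)

Fix: Add parentheses around the OR so the AND applies to both alternatives

Corrected query:
SELECT id, category, price FROM products WHERE (category = 'Furniture' OR category = 'Garden') AND price > 342.92

Result:
id | category  | price  
---+-----------+--------
2  | Garden    | 598.26 
3  | Garden    | 1338.88
5  | Garden    | 908.63 
6  | Furniture | 649.44 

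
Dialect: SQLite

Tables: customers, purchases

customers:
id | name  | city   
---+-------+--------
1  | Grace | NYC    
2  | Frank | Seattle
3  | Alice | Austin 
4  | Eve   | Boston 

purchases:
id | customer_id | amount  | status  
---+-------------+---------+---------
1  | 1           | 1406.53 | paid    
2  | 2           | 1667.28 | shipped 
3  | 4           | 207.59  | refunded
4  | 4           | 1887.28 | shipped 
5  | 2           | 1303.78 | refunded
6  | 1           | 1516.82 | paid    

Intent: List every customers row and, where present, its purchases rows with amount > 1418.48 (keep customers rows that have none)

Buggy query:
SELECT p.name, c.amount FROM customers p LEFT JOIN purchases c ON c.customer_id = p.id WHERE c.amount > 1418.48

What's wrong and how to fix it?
Bug: Filtering c.amount in WHERE discards the NULL rows produced by LEFT JOIN, turning it into an inner join

Fix: Put 'c.amount > 1418.48' in the JOIN's ON clause instead of WHERE

Corrected query:
SELECT p.name, c.amount FROM customers p LEFT JOIN purchases c ON c.customer_id = p.id AND c.amount > 1418.48

Result:
name  | amount 
------+--------
Grace | 1516.82
Frank | 1667.28
Alice | NULL   
Eve   | 1887.28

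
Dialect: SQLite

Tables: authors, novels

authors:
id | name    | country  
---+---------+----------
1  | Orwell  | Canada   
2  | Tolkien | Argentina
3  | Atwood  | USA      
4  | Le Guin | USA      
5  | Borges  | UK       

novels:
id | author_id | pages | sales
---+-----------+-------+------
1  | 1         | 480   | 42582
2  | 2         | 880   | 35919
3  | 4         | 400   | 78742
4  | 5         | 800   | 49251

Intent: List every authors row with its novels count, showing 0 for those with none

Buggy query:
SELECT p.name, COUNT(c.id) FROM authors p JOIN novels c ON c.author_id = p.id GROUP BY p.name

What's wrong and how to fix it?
Bug: An inner join excludes parents with zero children

Fix: Use LEFT JOIN so parents without children still appear (COUNT(c.id) gives 0)

Corrected query:
SELECT p.name, COUNT(c.id) FROM authors p LEFT JOIN novels c ON c.author_id = p.id GROUP BY p.name

Result:
name    | COUNT(c.id)
--------+------------
Atwood  | 0          
Borges  | 1          
Le Guin | 1          
Orwell  | 1          
Tolkien | 1          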